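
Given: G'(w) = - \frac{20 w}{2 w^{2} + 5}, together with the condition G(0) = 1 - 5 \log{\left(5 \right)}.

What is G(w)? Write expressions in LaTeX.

The substitution u = 2 w^{2} + 5 works: G'(w) is exactly (dG/du)*(du/dw) for that inner function.
A general antiderivative is - 5 \log{\left(2 w^{2} + 5 \right)} + C.
The condition gives C = 1 - 5 \log{\left(5 \right)} - (- 5 \log{\left(5 \right)}) = 1.
So G(w) = 1 - 5 \log{\left(2 w^{2} + 5 \right)}.
Check: d/dw[1 - 5 \log{\left(2 w^{2} + 5 \right)}] = - \frac{20 w}{2 w^{2} + 5} = G'(w).

G(w) = 1 - 5 \log{\left(2 w^{2} + 5 \right)}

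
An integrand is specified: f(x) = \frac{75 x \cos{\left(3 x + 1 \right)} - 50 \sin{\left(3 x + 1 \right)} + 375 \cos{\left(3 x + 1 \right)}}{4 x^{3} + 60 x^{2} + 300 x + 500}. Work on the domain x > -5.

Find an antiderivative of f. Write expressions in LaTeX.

Recognize the product-rule pattern: f = u'v + uv' with u = \frac{25}{4 \left(x + 5\right)^{2}}, v = \sin{\left(3 x + 1 \right)}, so integration by parts undoes it.
Check: d/dx[\frac{25 \sin{\left(3 x + 1 \right)}}{4 \left(x + 5\right)^{2}}] = \frac{75 x \cos{\left(3 x + 1 \right)} - 50 \sin{\left(3 x + 1 \right)} + 375 \cos{\left(3 x + 1 \right)}}{4 x^{3} + 60 x^{2} + 300 x + 500} = f(x).

An antiderivative is F(x) = \frac{25 \sin{\left(3 x + 1 \right)}}{4 \left(x + 5\right)^{2}}.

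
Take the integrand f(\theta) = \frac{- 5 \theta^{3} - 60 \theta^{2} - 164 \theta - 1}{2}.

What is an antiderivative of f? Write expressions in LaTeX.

An antiderivative is F(\theta) = \frac{\theta \left(- 5 \theta \left(- \theta - 8\right)^{2} - 8 \theta - 4\right)}{8}.

Check any antiderivative F(\theta) by computing F'(\theta) and comparing it with f(\theta).
Check: d/d\theta[\frac{\theta \left(- 5 \theta \left(- \theta - 8\right)^{2} - 8 \theta - 4\right)}{8}] = - \frac{5 \theta^{3}}{2} - 30 \theta^{2} - 82 \theta - \frac{1}{2}, which equals f(\theta).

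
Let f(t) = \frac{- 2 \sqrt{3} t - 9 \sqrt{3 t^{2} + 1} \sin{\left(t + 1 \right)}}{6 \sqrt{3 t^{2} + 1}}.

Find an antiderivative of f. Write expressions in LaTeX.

An antiderivative is F(t) = \frac{\sqrt{3} \left(- 2 \sqrt{3 t^{2} + 1} + 9 \sqrt{3} \cos{\left(t + 1 \right)}\right)}{18}.

Recover f(t) by differentiating a candidate F(t); any mismatch rules it out.
Check: d/dt[\frac{\sqrt{3} \left(- 2 \sqrt{3 t^{2} + 1} + 9 \sqrt{3} \cos{\left(t + 1 \right)}\right)}{18}] = \frac{- 2 \sqrt{3} t - 9 \sqrt{3 t^{2} + 1} \sin{\left(t + 1 \right)}}{6 \sqrt{3 t^{2} + 1}} = f(t).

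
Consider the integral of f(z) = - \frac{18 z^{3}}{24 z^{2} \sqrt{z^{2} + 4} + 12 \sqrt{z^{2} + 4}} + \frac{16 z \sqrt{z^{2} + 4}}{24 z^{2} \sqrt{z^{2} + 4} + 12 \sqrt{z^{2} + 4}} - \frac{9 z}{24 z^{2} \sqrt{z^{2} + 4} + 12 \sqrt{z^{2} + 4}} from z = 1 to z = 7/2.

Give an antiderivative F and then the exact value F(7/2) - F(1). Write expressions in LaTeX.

Integrate term by term and add the pieces.
F(z) = \frac{- 9 \sqrt{z^{2} + 4} + 4 \log{\left(2 z^{2} + 1 \right)}}{12} is an antiderivative of f.
Check: d/dz[\frac{- 9 \sqrt{z^{2} + 4} + 4 \log{\left(2 z^{2} + 1 \right)}}{12}] = \frac{- 18 z^{3} + 16 z \sqrt{z^{2} + 4} - 9 z}{24 z^{2} \sqrt{z^{2} + 4} + 12 \sqrt{z^{2} + 4}}, which equals f(z).
F(7/2) = - \frac{3 \sqrt{65}}{8} + \frac{\log{\left(\frac{51}{2} \right)}}{3}; F(1) = - \frac{3 \sqrt{5}}{4} + \frac{\log{\left(3 \right)}}{3}.
Integral = F(7/2) - F(1) = - \frac{3 \sqrt{65}}{8} - \frac{\log{\left(3 \right)}}{3} + \frac{\log{\left(\frac{51}{2} \right)}}{3} + \frac{3 \sqrt{5}}{4}.

Antiderivative: F(z) = \frac{- 9 \sqrt{z^{2} + 4} + 4 \log{\left(2 z^{2} + 1 \right)}}{12}; value = - \frac{3 \sqrt{65}}{8} - \frac{\log{\left(3 \right)}}{3} + \frac{\log{\left(\frac{51}{2} \right)}}{3} + \frac{3 \sqrt{5}}{4}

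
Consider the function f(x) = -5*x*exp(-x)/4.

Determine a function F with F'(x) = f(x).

An antiderivative is F(x) = (5*x + 5)*exp(-x)/4.

Recognize the product-rule pattern: f = u'v + uv' with u = 5*x/4 + 5/4, v = exp(-x), so integration by parts undoes it.
Check: d/dx[(5*x + 5)*exp(-x)/4] = -5*x*exp(-x)/4 = f(x).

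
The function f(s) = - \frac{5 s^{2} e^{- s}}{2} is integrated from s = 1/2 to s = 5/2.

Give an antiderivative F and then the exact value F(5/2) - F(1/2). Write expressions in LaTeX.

Antiderivative: F(s) = \frac{\left(5 s^{2} + 10 s + 10\right) e^{- s}}{2}; value = - \frac{65}{8 e^{\frac{1}{2}}} + \frac{265}{8 e^{\frac{5}{2}}}

Recognize the product-rule pattern: f = u'v + uv' with u = \frac{5 s^{2}}{2} + 5 s + 5, v = e^{- s}, so integration by parts undoes it.
F(s) = \frac{\left(5 s^{2} + 10 s + 10\right) e^{- s}}{2} is an antiderivative of f.
Check: d/ds[\frac{\left(5 s^{2} + 10 s + 10\right) e^{- s}}{2}] = - \frac{5 s^{2} e^{- s}}{2} = f(s).
F(5/2) = \frac{265}{8 e^{\frac{5}{2}}}; F(1/2) = \frac{65}{8 e^{\frac{1}{2}}}.
Integral = F(5/2) - F(1/2) = - \frac{65}{8 e^{\frac{1}{2}}} + \frac{265}{8 e^{\frac{5}{2}}}.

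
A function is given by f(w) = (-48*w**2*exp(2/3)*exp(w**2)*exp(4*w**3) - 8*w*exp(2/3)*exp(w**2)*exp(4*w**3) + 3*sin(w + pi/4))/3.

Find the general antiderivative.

F(w) = -4*exp(2/3)*exp(w**2)*exp(4*w**3)/3 - cos(w + pi/4) + C

For F(w) to be correct the identity F'(w) - f(w) = 0 must hold.
Check: d/dw[-4*exp(2/3)*exp(w**2)*exp(4*w**3)/3 - cos(w + pi/4)] = -16*w**2*exp(2/3)*exp(w**2)*exp(4*w**3) - 8*w*exp(2/3)*exp(w**2)*exp(4*w**3)/3 + sin(w + pi/4), which equals f(w).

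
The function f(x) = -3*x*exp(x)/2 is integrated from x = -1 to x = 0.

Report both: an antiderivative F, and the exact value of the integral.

Antiderivative: F(x) = 3*(1 - x)*exp(x)/2; value = 3/2 - 3*exp(-1)

f has the shape u'v + uv' for u = 3/2 - 3*x/2 and v = exp(x) — it is the derivative of the product u*v.
F(x) = 3*(1 - x)*exp(x)/2 is an antiderivative of f.
Check: d/dx[3*(1 - x)*exp(x)/2] = -3*x*exp(x)/2 = f(x).
F(0) = 3/2; F(-1) = 3*exp(-1).
Integral = F(0) - F(-1) = 3/2 - 3*exp(-1).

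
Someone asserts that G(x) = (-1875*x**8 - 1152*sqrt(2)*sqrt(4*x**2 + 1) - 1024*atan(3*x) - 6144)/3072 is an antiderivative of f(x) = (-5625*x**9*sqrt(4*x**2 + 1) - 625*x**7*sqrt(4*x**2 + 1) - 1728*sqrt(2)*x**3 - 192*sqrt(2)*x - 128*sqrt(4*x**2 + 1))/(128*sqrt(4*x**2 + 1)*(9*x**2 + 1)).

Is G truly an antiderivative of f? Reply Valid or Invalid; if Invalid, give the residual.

d/dx[G] = (-5625*x**9*sqrt(4*x**2 + 1) - 625*x**7*sqrt(4*x**2 + 1) - 1728*sqrt(2)*x**3 - 192*sqrt(2)*x - 128*sqrt(4*x**2 + 1))/(1152*x**2*sqrt(4*x**2 + 1) + 128*sqrt(4*x**2 + 1))
This equals f(x) exactly, so the claim holds.

Valid: G'(x) = f(x).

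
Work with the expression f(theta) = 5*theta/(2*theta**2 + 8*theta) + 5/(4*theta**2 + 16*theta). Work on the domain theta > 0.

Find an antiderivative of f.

An antiderivative is F(theta) = 5*log(theta)/16 + 35*log(theta + 4)/16.

The denominator factors as 4*theta*(theta + 4); partial fractions split f into directly integrable pieces: 35/(16*(theta + 4)) + 5/(16*theta).
Check: d/dtheta[5*log(theta)/16 + 35*log(theta + 4)/16] = (10*theta + 5)/(4*theta**2 + 16*theta), which equals f(theta).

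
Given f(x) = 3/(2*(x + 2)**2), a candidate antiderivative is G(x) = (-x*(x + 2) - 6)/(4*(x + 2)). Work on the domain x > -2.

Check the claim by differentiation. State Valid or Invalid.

Invalid: d/dx[G] - f = -1/4, which is not 0.

d/dx[G] = (-x**2 - 4*x + 2)/(4*x**2 + 16*x + 16)
d/dx[G] - f(x) = -1/4 != 0.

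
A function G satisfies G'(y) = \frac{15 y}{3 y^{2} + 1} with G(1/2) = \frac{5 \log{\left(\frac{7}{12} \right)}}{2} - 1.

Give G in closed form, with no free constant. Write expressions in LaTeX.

The substitution u = y^{2} + \frac{1}{3} works: G'(y) is exactly (dG/du)*(du/dy) for that inner function.
A general antiderivative is \frac{5 \log{\left(y^{2} + \frac{1}{3} \right)}}{2} + C.
The condition gives C = \frac{5 \log{\left(\frac{7}{12} \right)}}{2} - 1 - (\frac{5 \log{\left(\frac{7}{12} \right)}}{2}) = -1.
So G(y) = \frac{5 \log{\left(y^{2} + \frac{1}{3} \right)}}{2} - 1.
Check: d/dy[\frac{5 \log{\left(y^{2} + \frac{1}{3} \right)}}{2} - 1] = \frac{15 y}{3 y^{2} + 1} = G'(y).

G(y) = \frac{5 \log{\left(y^{2} + \frac{1}{3} \right)}}{2} - 1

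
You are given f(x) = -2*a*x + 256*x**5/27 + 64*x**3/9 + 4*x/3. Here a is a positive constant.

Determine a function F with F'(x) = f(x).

An antiderivative is F(x) = -a*x**2 + 128*x**6/81 + 16*x**4/9 + 2*x**2/3.

Integrate term by term and add the pieces.
Check: d/dx[-a*x**2 + 128*x**6/81 + 16*x**4/9 + 2*x**2/3] = -2*a*x + 256*x**5/27 + 64*x**3/9 + 4*x/3 = f(x).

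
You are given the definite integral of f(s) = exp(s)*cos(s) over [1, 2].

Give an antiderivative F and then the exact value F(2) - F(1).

Any candidate F(s) must reproduce f(s) exactly when differentiated.
F(s) = exp(s)*sin(s)/2 + exp(s)*cos(s)/2 is an antiderivative of f.
Check: d/ds[exp(s)*sin(s)/2 + exp(s)*cos(s)/2] = exp(s)*cos(s) = f(s).
F(2) = exp(2)*cos(2)/2 + exp(2)*sin(2)/2; F(1) = exp(1)*cos(1)/2 + exp(1)*sin(1)/2.
Integral = F(2) - F(1) = exp(2)*cos(2)/2 - exp(1)*sin(1)/2 - exp(1)*cos(1)/2 + exp(2)*sin(2)/2.

Antiderivative: F(s) = exp(s)*sin(s)/2 + exp(s)*cos(s)/2; value = exp(2)*cos(2)/2 - exp(1)*sin(1)/2 - exp(1)*cos(1)/2 + exp(2)*sin(2)/2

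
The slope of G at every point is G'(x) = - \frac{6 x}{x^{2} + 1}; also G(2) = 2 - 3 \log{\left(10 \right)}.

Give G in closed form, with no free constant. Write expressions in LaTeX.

G'(x) matches the chain-rule pattern g'(h)*h' with inner function h(x) = 2 x^{2} + 2; substituting u = h(x) collapses the integral.
A general antiderivative is - 3 \log{\left(2 x^{2} + 2 \right)} + C.
The condition gives C = 2 - 3 \log{\left(10 \right)} - (- 3 \log{\left(10 \right)}) = 2.
So G(x) = 2 - 3 \log{\left(2 x^{2} + 2 \right)}.
Check: d/dx[2 - 3 \log{\left(2 x^{2} + 2 \right)}] = - \frac{6 x}{x^{2} + 1} = G'(x).

G(x) = 2 - 3 \log{\left(2 x^{2} + 2 \right)}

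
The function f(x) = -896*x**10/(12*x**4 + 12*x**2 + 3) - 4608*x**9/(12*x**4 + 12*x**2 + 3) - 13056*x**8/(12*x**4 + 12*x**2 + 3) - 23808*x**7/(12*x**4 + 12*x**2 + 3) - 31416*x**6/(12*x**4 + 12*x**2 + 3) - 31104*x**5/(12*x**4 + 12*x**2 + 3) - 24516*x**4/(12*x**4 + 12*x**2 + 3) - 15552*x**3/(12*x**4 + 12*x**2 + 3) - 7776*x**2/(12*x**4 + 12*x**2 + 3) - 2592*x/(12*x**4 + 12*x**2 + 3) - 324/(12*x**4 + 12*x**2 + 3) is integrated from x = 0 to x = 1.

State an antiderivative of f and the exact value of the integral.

Antiderivative: F(x) = -4*x*(2*x**2 + 3*x + 3)**4/(3*(2*x**2 + 1)); value = -16384/9

The integrand splits into summands that can be handled one at a time.
F(x) = -4*x*(2*x**2 + 3*x + 3)**4/(3*(2*x**2 + 1)) is an antiderivative of f.
Check: d/dx[-4*x*(2*x**2 + 3*x + 3)**4/(3*(2*x**2 + 1))] = (-896*x**10 - 4608*x**9 - 13056*x**8 - 23808*x**7 - 31416*x**6 - 31104*x**5 - 24516*x**4 - 15552*x**3 - 7776*x**2 - 2592*x - 324)/(12*x**4 + 12*x**2 + 3), which equals f(x).
F(1) = -16384/9; F(0) = 0.
Integral = F(1) - F(0) = -16384/9.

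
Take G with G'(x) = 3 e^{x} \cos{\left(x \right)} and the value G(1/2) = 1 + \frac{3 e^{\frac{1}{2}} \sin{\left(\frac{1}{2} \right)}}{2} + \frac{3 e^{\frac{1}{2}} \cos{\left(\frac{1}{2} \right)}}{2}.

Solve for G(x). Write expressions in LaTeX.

G(x) = \frac{3 e^{x} \sin{\left(x \right)} + 3 e^{x} \cos{\left(x \right)} + 2}{2}

Whatever form G(x) takes, its d/dx must return the stated G'(x).
A general antiderivative is \frac{3 e^{x} \sin{\left(x \right)}}{2} + \frac{3 e^{x} \cos{\left(x \right)}}{2} + C.
The condition gives C = 1 + \frac{3 e^{\frac{1}{2}} \sin{\left(\frac{1}{2} \right)}}{2} + \frac{3 e^{\frac{1}{2}} \cos{\left(\frac{1}{2} \right)}}{2} - (\frac{3 e^{\frac{1}{2}} \sin{\left(\frac{1}{2} \right)}}{2} + \frac{3 e^{\frac{1}{2}} \cos{\left(\frac{1}{2} \right)}}{2}) = 1.
So G(x) = \frac{3 e^{x} \sin{\left(x \right)} + 3 e^{x} \cos{\left(x \right)} + 2}{2}.
Check: d/dx[\frac{3 e^{x} \sin{\left(x \right)} + 3 e^{x} \cos{\left(x \right)} + 2}{2}] = 3 e^{x} \cos{\left(x \right)} = G'(x).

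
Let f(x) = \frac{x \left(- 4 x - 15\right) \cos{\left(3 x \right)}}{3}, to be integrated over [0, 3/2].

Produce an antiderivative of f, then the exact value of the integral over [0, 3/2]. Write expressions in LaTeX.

Whatever form F(x) takes, F'(x) = f(x) is non-negotiable.
F(x) = - \frac{36 x^{2} \sin{\left(3 x \right)} + 135 x \sin{\left(3 x \right)} + 24 x \cos{\left(3 x \right)} - 8 \sin{\left(3 x \right)} + 45 \cos{\left(3 x \right)}}{81} is an antiderivative of f.
Check: d/dx[- \frac{36 x^{2} \sin{\left(3 x \right)} + 135 x \sin{\left(3 x \right)} + 24 x \cos{\left(3 x \right)} - 8 \sin{\left(3 x \right)} + 45 \cos{\left(3 x \right)}}{81}] = - \frac{4 x^{2} \cos{\left(3 x \right)}}{3} - 5 x \cos{\left(3 x \right)}, which equals f(x).
F(3/2) = - \cos{\left(\frac{9}{2} \right)} - \frac{551 \sin{\left(\frac{9}{2} \right)}}{162}; F(0) = - \frac{5}{9}.
Integral = F(3/2) - F(0) = - \cos{\left(\frac{9}{2} \right)} + \frac{5}{9} - \frac{551 \sin{\left(\frac{9}{2} \right)}}{162}.

Antiderivative: F(x) = - \frac{36 x^{2} \sin{\left(3 x \right)} + 135 x \sin{\left(3 x \right)} + 24 x \cos{\left(3 x \right)} - 8 \sin{\left(3 x \right)} + 45 \cos{\left(3 x \right)}}{81}; value = - \cos{\left(\frac{9}{2} \right)} + \frac{5}{9} - \frac{551 \sin{\left(\frac{9}{2} \right)}}{162}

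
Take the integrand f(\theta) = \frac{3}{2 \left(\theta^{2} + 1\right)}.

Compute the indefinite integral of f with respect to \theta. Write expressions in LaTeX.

F(\theta) = \frac{3 \operatorname{atan}{\left(\theta \right)}}{2} + C

For F(\theta) to be correct the identity F'(\theta) - f(\theta) = 0 must hold.
Check: d/d\theta[\frac{3 \operatorname{atan}{\left(\theta \right)}}{2}] = \frac{3}{2 \theta^{2} + 2}, which equals f(\theta).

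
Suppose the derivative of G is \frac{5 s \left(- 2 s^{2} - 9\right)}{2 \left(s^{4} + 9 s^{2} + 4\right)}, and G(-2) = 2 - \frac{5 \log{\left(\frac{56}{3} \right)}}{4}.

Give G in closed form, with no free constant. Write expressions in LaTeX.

The substitution u = \frac{s^{4}}{3} + 3 s^{2} + \frac{4}{3} works: G'(s) is exactly (dG/du)*(du/ds) for that inner function.
A general antiderivative is - \frac{5 \log{\left(\frac{s^{4}}{3} + 3 s^{2} + \frac{4}{3} \right)}}{4} + C.
The condition gives C = 2 - \frac{5 \log{\left(\frac{56}{3} \right)}}{4} - (- \frac{5 \log{\left(\frac{56}{3} \right)}}{4}) = 2.
So G(s) = \frac{8 - 5 \log{\left(\frac{s^{4}}{3} + 3 s^{2} + \frac{4}{3} \right)}}{4}.
Check: d/ds[\frac{8 - 5 \log{\left(\frac{s^{4}}{3} + 3 s^{2} + \frac{4}{3} \right)}}{4}] = \frac{- 10 s^{3} - 45 s}{2 s^{4} + 18 s^{2} + 8}, which equals G'(s).

G(s) = \frac{8 - 5 \log{\left(\frac{s^{4}}{3} + 3 s^{2} + \frac{4}{3} \right)}}{4}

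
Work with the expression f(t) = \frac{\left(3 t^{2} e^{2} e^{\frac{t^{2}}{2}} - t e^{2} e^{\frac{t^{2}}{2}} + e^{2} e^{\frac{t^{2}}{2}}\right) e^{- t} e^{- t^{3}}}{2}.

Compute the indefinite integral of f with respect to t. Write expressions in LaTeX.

F(t) = - \frac{e^{2} e^{- t} e^{\frac{t^{2}}{2}} e^{- t^{3}}}{2} + C

The substitution u = - t^{3} + \frac{t^{2}}{2} - t + 2 works: f is exactly (dF/du)*(du/dt) for that inner function.
Check: d/dt[- \frac{e^{2} e^{- t} e^{\frac{t^{2}}{2}} e^{- t^{3}}}{2}] = \frac{\left(3 t^{2} e^{2} e^{\frac{t^{2}}{2}} - t e^{2} e^{\frac{t^{2}}{2}} + e^{2} e^{\frac{t^{2}}{2}}\right) e^{- t} e^{- t^{3}}}{2} = f(t).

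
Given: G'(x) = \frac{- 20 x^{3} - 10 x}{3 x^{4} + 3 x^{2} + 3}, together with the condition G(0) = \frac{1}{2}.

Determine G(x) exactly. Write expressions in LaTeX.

The substitution u = x^{4} + x^{2} + 1 works: G'(x) is exactly (dG/du)*(du/dx) for that inner function.
A general antiderivative is - \frac{5 \log{\left(x^{4} + x^{2} + 1 \right)}}{3} + C.
The condition gives C = \frac{1}{2} - (0) = \frac{1}{2}.
So G(x) = \frac{1}{2} - \frac{5 \log{\left(x^{4} + x^{2} + 1 \right)}}{3}.
Check: d/dx[\frac{1}{2} - \frac{5 \log{\left(x^{4} + x^{2} + 1 \right)}}{3}] = \frac{- 20 x^{3} - 10 x}{3 x^{4} + 3 x^{2} + 3} = G'(x).

G(x) = \frac{1}{2} - \frac{5 \log{\left(x^{4} + x^{2} + 1 \right)}}{3}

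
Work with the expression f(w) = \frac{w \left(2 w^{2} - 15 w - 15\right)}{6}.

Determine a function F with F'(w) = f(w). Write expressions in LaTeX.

For F(w) to be correct the identity F'(w) - f(w) = 0 must hold.
Check: d/dw[\frac{w^{4}}{12} - \frac{5 w^{3}}{6} - \frac{5 w^{2}}{4}] = \frac{w^{3}}{3} - \frac{5 w^{2}}{2} - \frac{5 w}{2}, which equals f(w).

An antiderivative is F(w) = \frac{w^{4}}{12} - \frac{5 w^{3}}{6} - \frac{5 w^{2}}{4}.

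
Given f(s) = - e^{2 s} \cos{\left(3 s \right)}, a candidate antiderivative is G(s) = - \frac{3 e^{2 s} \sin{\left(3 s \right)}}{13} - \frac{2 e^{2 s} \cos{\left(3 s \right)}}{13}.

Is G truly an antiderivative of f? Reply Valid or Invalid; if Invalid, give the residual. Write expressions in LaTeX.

d/ds[G] = - e^{2 s} \cos{\left(3 s \right)}
This equals f(s) exactly, so the claim holds.

Valid. The derivative of G reproduces f.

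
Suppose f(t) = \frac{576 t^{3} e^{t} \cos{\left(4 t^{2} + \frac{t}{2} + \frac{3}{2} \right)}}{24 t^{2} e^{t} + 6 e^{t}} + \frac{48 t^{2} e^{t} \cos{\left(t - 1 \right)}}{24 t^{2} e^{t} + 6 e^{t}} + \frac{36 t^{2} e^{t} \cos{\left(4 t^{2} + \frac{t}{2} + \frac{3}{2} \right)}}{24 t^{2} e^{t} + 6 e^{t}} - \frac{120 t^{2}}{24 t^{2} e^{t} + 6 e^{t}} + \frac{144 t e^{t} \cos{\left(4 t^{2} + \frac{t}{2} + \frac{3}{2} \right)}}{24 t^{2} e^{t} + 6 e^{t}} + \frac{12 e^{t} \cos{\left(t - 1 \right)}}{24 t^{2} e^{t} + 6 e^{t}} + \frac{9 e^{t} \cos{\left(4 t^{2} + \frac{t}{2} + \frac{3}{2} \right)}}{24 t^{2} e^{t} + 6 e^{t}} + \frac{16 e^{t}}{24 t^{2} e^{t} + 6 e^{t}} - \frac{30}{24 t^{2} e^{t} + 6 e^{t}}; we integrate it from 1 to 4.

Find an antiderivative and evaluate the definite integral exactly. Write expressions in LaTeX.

Antiderivative: F(t) = \frac{\left(6 e^{t} \sin{\left(t - 1 \right)} + 9 e^{t} \sin{\left(4 t^{2} + \frac{t}{2} + \frac{3}{2} \right)} + 4 e^{t} \operatorname{atan}{\left(2 t \right)} + 15\right) e^{- t}}{3}; value = 3 \sin{\left(\frac{135}{2} \right)} - \frac{5}{e} - \frac{4 \operatorname{atan}{\left(2 \right)}}{3} + \frac{5}{e^{4}} + 2 \sin{\left(3 \right)} - 3 \sin{\left(6 \right)} + \frac{4 \operatorname{atan}{\left(8 \right)}}{3}

The integrand splits into summands that can be handled one at a time.
F(t) = \frac{\left(6 e^{t} \sin{\left(t - 1 \right)} + 9 e^{t} \sin{\left(4 t^{2} + \frac{t}{2} + \frac{3}{2} \right)} + 4 e^{t} \operatorname{atan}{\left(2 t \right)} + 15\right) e^{- t}}{3} is an antiderivative of f.
Check: d/dt[\frac{\left(6 e^{t} \sin{\left(t - 1 \right)} + 9 e^{t} \sin{\left(4 t^{2} + \frac{t}{2} + \frac{3}{2} \right)} + 4 e^{t} \operatorname{atan}{\left(2 t \right)} + 15\right) e^{- t}}{3}] = \frac{576 t^{3} e^{t} \cos{\left(4 t^{2} + \frac{t}{2} + \frac{3}{2} \right)} + 48 t^{2} e^{t} \cos{\left(t - 1 \right)} + 36 t^{2} e^{t} \cos{\left(4 t^{2} + \frac{t}{2} + \frac{3}{2} \right)} - 120 t^{2} + 144 t e^{t} \cos{\left(4 t^{2} + \frac{t}{2} + \frac{3}{2} \right)} + 12 e^{t} \cos{\left(t - 1 \right)} + 9 e^{t} \cos{\left(4 t^{2} + \frac{t}{2} + \frac{3}{2} \right)} + 16 e^{t} - 30}{24 t^{2} e^{t} + 6 e^{t}}, which equals f(t).
F(4) = 3 \sin{\left(\frac{135}{2} \right)} + \frac{5}{e^{4}} + 2 \sin{\left(3 \right)} + \frac{4 \operatorname{atan}{\left(8 \right)}}{3}; F(1) = 3 \sin{\left(6 \right)} + \frac{4 \operatorname{atan}{\left(2 \right)}}{3} + \frac{5}{e}.
Integral = F(4) - F(1) = 3 \sin{\left(\frac{135}{2} \right)} - \frac{5}{e} - \frac{4 \operatorname{atan}{\left(2 \right)}}{3} + \frac{5}{e^{4}} + 2 \sin{\left(3 \right)} - 3 \sin{\left(6 \right)} + \frac{4 \operatorname{atan}{\left(8 \right)}}{3}.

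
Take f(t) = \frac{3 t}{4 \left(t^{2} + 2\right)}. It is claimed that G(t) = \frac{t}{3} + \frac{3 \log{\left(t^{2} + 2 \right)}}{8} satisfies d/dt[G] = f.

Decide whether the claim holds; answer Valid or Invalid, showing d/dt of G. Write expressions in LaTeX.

d/dt[G] = \frac{4 t^{2} + 9 t + 8}{12 t^{2} + 24}
d/dt[G] - f(t) = \frac{1}{3} != 0.

Invalid: d/dt[G] - f = \frac{1}{3}, which is not 0.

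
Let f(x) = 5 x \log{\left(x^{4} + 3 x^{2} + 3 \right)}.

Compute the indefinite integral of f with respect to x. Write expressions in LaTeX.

An antiderivative F(x) passes only if d/dx[F] lands on f(x) exactly.
Check: d/dx[\frac{5 x^{2} \log{\left(x^{4} + 3 x^{2} + 3 \right)}}{2} - 5 x^{2} + \frac{15 \log{\left(x^{4} + 3 x^{2} + 3 \right)}}{4} + \frac{5 \sqrt{3} \operatorname{atan}{\left(\frac{2 \sqrt{3} x^{2}}{3} + \sqrt{3} \right)}}{2}] = 5 x \log{\left(x^{4} + 3 x^{2} + 3 \right)} = f(x).

F(x) = \frac{5 x^{2} \log{\left(x^{4} + 3 x^{2} + 3 \right)}}{2} - 5 x^{2} + \frac{15 \log{\left(x^{4} + 3 x^{2} + 3 \right)}}{4} + \frac{5 \sqrt{3} \operatorname{atan}{\left(\frac{2 \sqrt{3} x^{2}}{3} + \sqrt{3} \right)}}{2} + C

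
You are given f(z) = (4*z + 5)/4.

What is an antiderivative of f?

For F(z) to be correct the identity F'(z) - f(z) = 0 must hold.
Check: d/dz[(6*z**2 + 15*z + 20)/12] = z + 5/4, which equals f(z).

An antiderivative is F(z) = (6*z**2 + 15*z + 20)/12.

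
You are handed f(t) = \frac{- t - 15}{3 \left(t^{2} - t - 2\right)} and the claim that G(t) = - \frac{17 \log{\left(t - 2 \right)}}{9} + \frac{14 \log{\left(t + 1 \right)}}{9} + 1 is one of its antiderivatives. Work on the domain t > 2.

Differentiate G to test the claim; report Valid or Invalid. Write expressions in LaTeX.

Valid - differentiating G returns exactly f.

d/dt[G] = \frac{- t - 15}{3 t^{2} - 3 t - 6}
This equals f(t) exactly, so the claim holds.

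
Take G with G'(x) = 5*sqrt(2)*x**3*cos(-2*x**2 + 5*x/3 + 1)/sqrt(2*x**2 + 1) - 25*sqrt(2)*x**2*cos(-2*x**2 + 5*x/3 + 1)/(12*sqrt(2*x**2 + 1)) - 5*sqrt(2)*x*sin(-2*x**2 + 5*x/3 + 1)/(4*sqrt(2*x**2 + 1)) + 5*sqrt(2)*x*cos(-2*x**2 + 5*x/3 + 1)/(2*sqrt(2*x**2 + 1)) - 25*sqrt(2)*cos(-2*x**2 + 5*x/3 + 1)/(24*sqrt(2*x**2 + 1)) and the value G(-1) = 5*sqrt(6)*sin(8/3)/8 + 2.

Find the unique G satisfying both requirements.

G'(x) has the shape u'v + uv' for u = -5*sqrt(x**2 + 1/2)/4 and v = sin(-2*x**2 + 5*x/3 + 1) — it is the derivative of the product u*v.
A general antiderivative is -5*sqrt(x**2 + 1/2)*sin(-2*x**2 + 5*x/3 + 1)/4 + C.
The condition gives C = 5*sqrt(6)*sin(8/3)/8 + 2 - (5*sqrt(6)*sin(8/3)/8) = 2.
So G(x) = sqrt(2)*(-5*sqrt(2*x**2 + 1)*sin(-2*x**2 + 5*x/3 + 1) + 8*sqrt(2))/8.
Check: d/dx[sqrt(2)*(-5*sqrt(2*x**2 + 1)*sin(-2*x**2 + 5*x/3 + 1) + 8*sqrt(2))/8] = (120*sqrt(2)*x**3*cos(-2*x**2 + 5*x/3 + 1) - 50*sqrt(2)*x**2*cos(-2*x**2 + 5*x/3 + 1) - 30*sqrt(2)*x*sin(-2*x**2 + 5*x/3 + 1) + 60*sqrt(2)*x*cos(-2*x**2 + 5*x/3 + 1) - 25*sqrt(2)*cos(-2*x**2 + 5*x/3 + 1))/(24*sqrt(2*x**2 + 1)), which equals G'(x).

G(x) = sqrt(2)*(-5*sqrt(2*x**2 + 1)*sin(-2*x**2 + 5*x/3 + 1) + 8*sqrt(2))/8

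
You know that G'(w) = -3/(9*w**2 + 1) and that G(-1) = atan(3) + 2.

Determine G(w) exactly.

G(w) = 2 - atan(3*w)

Since d/dw undoes antidifferentiation here, G(w) must give back the stated G'(w).
A general antiderivative is -atan(3*w) + C.
The condition gives C = atan(3) + 2 - (atan(3)) = 2.
So G(w) = 2 - atan(3*w).
Check: d/dw[2 - atan(3*w)] = -3/(9*w**2 + 1) = G'(w).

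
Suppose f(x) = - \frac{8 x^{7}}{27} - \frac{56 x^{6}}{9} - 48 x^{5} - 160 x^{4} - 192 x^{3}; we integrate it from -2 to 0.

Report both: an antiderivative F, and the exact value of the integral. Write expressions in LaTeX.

Antiderivative: F(x) = - \frac{x^{4} \left(x + 6\right)^{4}}{27}; value = \frac{4096}{27}

The substitution u = \frac{x^{2}}{3} + 2 x works: f is exactly (dF/du)*(du/dx) for that inner function.
F(x) = - \frac{x^{4} \left(x + 6\right)^{4}}{27} is an antiderivative of f.
Check: d/dx[- \frac{x^{4} \left(x + 6\right)^{4}}{27}] = - \frac{8 x^{7}}{27} - \frac{56 x^{6}}{9} - 48 x^{5} - 160 x^{4} - 192 x^{3} = f(x).
F(0) = 0; F(-2) = - \frac{4096}{27}.
Integral = F(0) - F(-2) = \frac{4096}{27}.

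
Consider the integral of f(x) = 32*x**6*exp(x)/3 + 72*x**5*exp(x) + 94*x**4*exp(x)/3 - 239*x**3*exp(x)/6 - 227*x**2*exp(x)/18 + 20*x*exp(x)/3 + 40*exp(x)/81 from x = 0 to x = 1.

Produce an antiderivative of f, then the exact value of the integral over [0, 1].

f has the shape u'v + uv' for u = 4*(2*x**2 + x/2 - 2/3)**3/3 and v = exp(x) — it is the derivative of the product u*v.
F(x) = (12*x**2 + 3*x - 4)**3*exp(x)/162 is an antiderivative of f.
Check: d/dx[(12*x**2 + 3*x - 4)**3*exp(x)/162] = 32*x**6*exp(x)/3 + 72*x**5*exp(x) + 94*x**4*exp(x)/3 - 239*x**3*exp(x)/6 - 227*x**2*exp(x)/18 + 20*x*exp(x)/3 + 40*exp(x)/81 = f(x).
F(1) = 1331*exp(1)/162; F(0) = -32/81.
Integral = F(1) - F(0) = 32/81 + 1331*exp(1)/162.

Antiderivative: F(x) = (12*x**2 + 3*x - 4)**3*exp(x)/162; value = 32/81 + 1331*exp(1)/162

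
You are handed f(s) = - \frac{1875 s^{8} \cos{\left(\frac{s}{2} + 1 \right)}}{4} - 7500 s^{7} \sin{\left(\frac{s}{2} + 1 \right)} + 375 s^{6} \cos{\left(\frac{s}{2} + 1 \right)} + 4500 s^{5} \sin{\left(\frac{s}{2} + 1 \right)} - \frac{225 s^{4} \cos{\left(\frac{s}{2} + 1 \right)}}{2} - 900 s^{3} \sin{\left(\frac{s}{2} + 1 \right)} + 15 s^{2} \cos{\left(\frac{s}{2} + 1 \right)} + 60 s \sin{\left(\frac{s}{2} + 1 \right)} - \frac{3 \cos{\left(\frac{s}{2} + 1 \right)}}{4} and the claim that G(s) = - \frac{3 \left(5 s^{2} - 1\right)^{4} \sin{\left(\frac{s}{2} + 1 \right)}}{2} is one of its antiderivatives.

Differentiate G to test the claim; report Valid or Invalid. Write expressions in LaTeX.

d/ds[G] = - \frac{1875 s^{8} \cos{\left(\frac{s}{2} + 1 \right)}}{4} - 7500 s^{7} \sin{\left(\frac{s}{2} + 1 \right)} + 375 s^{6} \cos{\left(\frac{s}{2} + 1 \right)} + 4500 s^{5} \sin{\left(\frac{s}{2} + 1 \right)} - \frac{225 s^{4} \cos{\left(\frac{s}{2} + 1 \right)}}{2} - 900 s^{3} \sin{\left(\frac{s}{2} + 1 \right)} + 15 s^{2} \cos{\left(\frac{s}{2} + 1 \right)} + 60 s \sin{\left(\frac{s}{2} + 1 \right)} - \frac{3 \cos{\left(\frac{s}{2} + 1 \right)}}{4}
This equals f(s) exactly, so the claim holds.

Valid: G'(s) = f(s).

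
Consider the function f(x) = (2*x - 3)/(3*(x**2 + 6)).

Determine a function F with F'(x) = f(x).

An antiderivative is F(x) = (2*log(x**2 + 6) - sqrt(6)*atan(sqrt(6)*x/6))/6.

Check any antiderivative F(x) by computing F'(x) and comparing it with f(x).
Check: d/dx[(2*log(x**2 + 6) - sqrt(6)*atan(sqrt(6)*x/6))/6] = (2*x - 3)/(3*x**2 + 18), which equals f(x).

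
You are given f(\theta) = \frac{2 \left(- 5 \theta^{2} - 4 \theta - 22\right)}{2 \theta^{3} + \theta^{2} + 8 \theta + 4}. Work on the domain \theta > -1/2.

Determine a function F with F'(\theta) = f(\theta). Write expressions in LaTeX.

An antiderivative is F(\theta) = - 5 \log{\left(2 \theta + 1 \right)} - 2 \operatorname{atan}{\left(\frac{\theta}{2} \right)}.

Check any antiderivative F(\theta) by computing F'(\theta) and comparing it with f(\theta).
Check: d/d\theta[- 5 \log{\left(2 \theta + 1 \right)} - 2 \operatorname{atan}{\left(\frac{\theta}{2} \right)}] = \frac{- 10 \theta^{2} - 8 \theta - 44}{2 \theta^{3} + \theta^{2} + 8 \theta + 4}, which equals f(\theta).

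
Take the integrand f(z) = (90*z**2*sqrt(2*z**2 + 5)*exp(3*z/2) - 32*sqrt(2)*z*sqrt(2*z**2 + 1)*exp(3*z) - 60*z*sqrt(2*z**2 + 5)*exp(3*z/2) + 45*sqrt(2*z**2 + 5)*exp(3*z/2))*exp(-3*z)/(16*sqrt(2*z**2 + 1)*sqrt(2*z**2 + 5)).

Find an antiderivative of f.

An antiderivative is F(z) = -(15*sqrt(2*z**2 + 1) + 8*sqrt(2)*sqrt(2*z**2 + 5)*exp(3*z/2))*exp(-3*z/2)/8.

A first test for any F(z): its z-derivative must equal f(z) identically.
Check: d/dz[-(15*sqrt(2*z**2 + 1) + 8*sqrt(2)*sqrt(2*z**2 + 5)*exp(3*z/2))*exp(-3*z/2)/8] = (90*z**2*sqrt(2*z**2 + 5) - 32*sqrt(2)*z*sqrt(2*z**2 + 1)*exp(3*z/2) - 60*z*sqrt(2*z**2 + 5) + 45*sqrt(2*z**2 + 5))*exp(-3*z/2)/(16*sqrt(2*z**2 + 1)*sqrt(2*z**2 + 5)), which equals f(z).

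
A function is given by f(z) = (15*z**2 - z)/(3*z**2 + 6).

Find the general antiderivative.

An antiderivative F(z) passes only if d/dz[F] lands on f(z) exactly.
Check: d/dz[5*z - log(z**2 + 2)/6 - 5*sqrt(2)*atan(sqrt(2)*z/2)] = (15*z**2 - z)/(3*z**2 + 6) = f(z).

F(z) = 5*z - log(z**2 + 2)/6 - 5*sqrt(2)*atan(sqrt(2)*z/2) + C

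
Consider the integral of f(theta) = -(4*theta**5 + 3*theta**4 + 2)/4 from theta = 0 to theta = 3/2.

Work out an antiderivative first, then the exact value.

Antiderivative: F(theta) = theta*(-10*theta**5 - 9*theta**4 - 30)/60; value = -303/80

Whatever form F(theta) takes, F'(theta) = f(theta) is non-negotiable.
F(theta) = theta*(-10*theta**5 - 9*theta**4 - 30)/60 is an antiderivative of f.
Check: d/dtheta[theta*(-10*theta**5 - 9*theta**4 - 30)/60] = -theta**5 - 3*theta**4/4 - 1/2, which equals f(theta).
F(3/2) = -303/80; F(0) = 0.
Integral = F(3/2) - F(0) = -303/80.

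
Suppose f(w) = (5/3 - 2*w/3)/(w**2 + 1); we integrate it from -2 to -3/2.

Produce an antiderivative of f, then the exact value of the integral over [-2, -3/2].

A candidate is checked by its d/dw: the result must match f(w).
F(w) = (-log(w**2 + 1) + 5*atan(w))/3 is an antiderivative of f.
Check: d/dw[(-log(w**2 + 1) + 5*atan(w))/3] = (5 - 2*w)/(3*w**2 + 3), which equals f(w).
F(-3/2) = -5*atan(3/2)/3 - log(13/4)/3; F(-2) = -5*atan(2)/3 - log(5)/3.
Integral = F(-3/2) - F(-2) = -5*atan(3/2)/3 - log(13/4)/3 + log(5)/3 + 5*atan(2)/3.

Antiderivative: F(w) = (-log(w**2 + 1) + 5*atan(w))/3; value = -5*atan(3/2)/3 - log(13/4)/3 + log(5)/3 + 5*atan(2)/3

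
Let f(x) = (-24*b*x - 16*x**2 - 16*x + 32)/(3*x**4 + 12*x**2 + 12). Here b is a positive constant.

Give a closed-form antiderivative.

f has the shape u'v + uv' for u = 4/(3*x**2 + 6) and v = -3*b*x**2/2 + x**2/4 + 4*x + 5/2 — it is the derivative of the product u*v.
Check: d/dx[(-6*b*x**2 + x**2 + 16*x + 10)/(3*x**2 + 6)] = (-24*b*x - 16*x**2 - 16*x + 32)/(3*x**4 + 12*x**2 + 12) = f(x).

An antiderivative is F(x) = (-6*b*x**2 + x**2 + 16*x + 10)/(3*x**2 + 6).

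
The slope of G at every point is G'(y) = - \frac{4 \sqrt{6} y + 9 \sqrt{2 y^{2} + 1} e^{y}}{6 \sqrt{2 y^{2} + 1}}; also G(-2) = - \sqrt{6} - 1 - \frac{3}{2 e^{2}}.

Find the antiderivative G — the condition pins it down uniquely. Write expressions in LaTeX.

Check a candidate G(y) by differentiating: d/dy[G] must match the given G'(y).
A general antiderivative is - \frac{2 \sqrt{3 y^{2} + \frac{3}{2}}}{3} - \frac{3 e^{y}}{2} + C.
The condition gives C = - \sqrt{6} - 1 - \frac{3}{2 e^{2}} - (- \sqrt{6} - \frac{3}{2 e^{2}}) = -1.
So G(y) = \frac{\sqrt{2} \left(- 4 \sqrt{3} \sqrt{2 y^{2} + 1} - 9 \sqrt{2} e^{y} - 6 \sqrt{2}\right)}{12}.
Check: d/dy[\frac{\sqrt{2} \left(- 4 \sqrt{3} \sqrt{2 y^{2} + 1} - 9 \sqrt{2} e^{y} - 6 \sqrt{2}\right)}{12}] = \frac{- 4 \sqrt{6} y - 9 \sqrt{2 y^{2} + 1} e^{y}}{6 \sqrt{2 y^{2} + 1}}, which equals G'(y).

G(y) = \frac{\sqrt{2} \left(- 4 \sqrt{3} \sqrt{2 y^{2} + 1} - 9 \sqrt{2} e^{y} - 6 \sqrt{2}\right)}{12}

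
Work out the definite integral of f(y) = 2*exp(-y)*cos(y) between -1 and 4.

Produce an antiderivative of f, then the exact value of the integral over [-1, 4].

Antiderivative: F(y) = (sin(y) - cos(y))*exp(-y); value = exp(-4)*sin(4) - exp(-4)*cos(4) + exp(1)*cos(1) + exp(1)*sin(1)

Whatever form F(y) takes, F'(y) = f(y) is non-negotiable.
F(y) = (sin(y) - cos(y))*exp(-y) is an antiderivative of f.
Check: d/dy[(sin(y) - cos(y))*exp(-y)] = 2*exp(-y)*cos(y) = f(y).
F(4) = exp(-4)*sin(4) - exp(-4)*cos(4); F(-1) = -exp(1)*sin(1) - exp(1)*cos(1).
Integral = F(4) - F(-1) = exp(-4)*sin(4) - exp(-4)*cos(4) + exp(1)*cos(1) + exp(1)*sin(1).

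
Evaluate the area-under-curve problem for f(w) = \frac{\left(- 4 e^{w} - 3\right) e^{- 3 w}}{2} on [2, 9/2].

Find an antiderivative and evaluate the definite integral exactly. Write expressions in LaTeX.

For F(w) to be correct the identity F'(w) - f(w) = 0 must hold.
F(w) = e^{- 2 w} + \frac{e^{- 3 w}}{2} is an antiderivative of f.
Check: d/dw[e^{- 2 w} + \frac{e^{- 3 w}}{2}] = \frac{\left(- 4 e^{w} - 3\right) e^{- 3 w}}{2} = f(w).
F(9/2) = \frac{1}{2 e^{\frac{27}{2}}} + e^{-9}; F(2) = \frac{1}{2 e^{6}} + e^{-4}.
Integral = F(9/2) - F(2) = - \frac{1}{e^{4}} - \frac{1}{2 e^{6}} + \frac{1}{2 e^{\frac{27}{2}}} + e^{-9}.

Antiderivative: F(w) = e^{- 2 w} + \frac{e^{- 3 w}}{2}; value = - \frac{1}{e^{4}} - \frac{1}{2 e^{6}} + \frac{1}{2 e^{\frac{27}{2}}} + e^{-9}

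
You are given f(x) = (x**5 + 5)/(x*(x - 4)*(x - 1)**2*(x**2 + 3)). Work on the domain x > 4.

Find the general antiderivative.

Factor the denominator (x*(x - 4)*(x - 1)**2*(x**2 + 3)) and decompose: f = -(29*x - 36)/(114*(x**2 + 3)) + 1/(6*(x - 1)) - 1/(2*(x - 1)**2) + 343/(228*(x - 4)) - 5/(12*x); each piece integrates to a log, atan, or power term.
Check: d/dx[-5*log(x)/12 + 343*log(x - 4)/228 + log(x - 1)/6 - 29*log(x**2 + 3)/228 + 2*sqrt(3)*atan(sqrt(3)*x/3)/19 + 1/(2*x - 2)] = (x**5 + 5)/(x**6 - 6*x**5 + 12*x**4 - 22*x**3 + 27*x**2 - 12*x), which equals f(x).

F(x) = -5*log(x)/12 + 343*log(x - 4)/228 + log(x - 1)/6 - 29*log(x**2 + 3)/228 + 2*sqrt(3)*atan(sqrt(3)*x/3)/19 + 1/(2*x - 2) + C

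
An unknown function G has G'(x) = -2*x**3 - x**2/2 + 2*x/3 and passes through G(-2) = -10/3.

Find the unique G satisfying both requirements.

G(x) = (-3*x**4 - x**3 + 2*x**2 + 12)/6

The integrand splits into summands that can be handled one at a time.
A general antiderivative is -x**4/2 - x**3/6 + x**2/3 + C.
The condition gives C = -10/3 - (-16/3) = 2.
So G(x) = (-3*x**4 - x**3 + 2*x**2 + 12)/6.
Check: d/dx[(-3*x**4 - x**3 + 2*x**2 + 12)/6] = -2*x**3 - x**2/2 + 2*x/3 = G'(x).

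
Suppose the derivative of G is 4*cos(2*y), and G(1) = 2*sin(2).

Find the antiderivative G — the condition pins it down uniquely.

G(y) = 2*sin(2*y)

Differentiate the proposed G(y) back; it has to land on the given G'(y).
A general antiderivative is 2*sin(2*y) + C.
The condition gives C = 2*sin(2) - (2*sin(2)) = 0.
So G(y) = 2*sin(2*y).
Check: d/dy[2*sin(2*y)] = 4*cos(2*y) = G'(y).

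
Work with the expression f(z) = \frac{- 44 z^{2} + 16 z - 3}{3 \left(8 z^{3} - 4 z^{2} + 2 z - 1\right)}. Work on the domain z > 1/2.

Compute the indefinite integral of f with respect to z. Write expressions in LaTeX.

An antiderivative F(z) passes only if d/dz[F] lands on f(z) exactly.
Check: d/dz[- \frac{\log{\left(z - \frac{1}{2} \right)}}{2} - \frac{2 \log{\left(4 z^{2} + 1 \right)}}{3}] = \frac{- 44 z^{2} + 16 z - 3}{24 z^{3} - 12 z^{2} + 6 z - 3}, which equals f(z).

F(z) = - \frac{\log{\left(z - \frac{1}{2} \right)}}{2} - \frac{2 \log{\left(4 z^{2} + 1 \right)}}{3} + C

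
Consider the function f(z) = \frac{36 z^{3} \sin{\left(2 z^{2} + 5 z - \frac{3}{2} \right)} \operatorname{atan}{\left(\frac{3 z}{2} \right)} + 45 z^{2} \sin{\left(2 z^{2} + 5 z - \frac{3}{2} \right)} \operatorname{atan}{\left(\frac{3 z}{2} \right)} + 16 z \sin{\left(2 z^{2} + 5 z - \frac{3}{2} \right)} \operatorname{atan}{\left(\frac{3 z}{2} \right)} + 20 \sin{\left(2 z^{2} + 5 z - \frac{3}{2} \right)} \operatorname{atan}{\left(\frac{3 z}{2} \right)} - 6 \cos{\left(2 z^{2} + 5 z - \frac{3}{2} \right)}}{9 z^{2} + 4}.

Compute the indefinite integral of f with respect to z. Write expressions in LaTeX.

F(z) = - \cos{\left(2 z^{2} + 5 z - \frac{3}{2} \right)} \operatorname{atan}{\left(\frac{3 z}{2} \right)} + C

Recognize the product-rule pattern: f = u'v + uv' with u = - \operatorname{atan}{\left(\frac{3 z}{2} \right)}, v = \cos{\left(2 z^{2} + 5 z - \frac{3}{2} \right)}, so integration by parts undoes it.
Check: d/dz[- \cos{\left(2 z^{2} + 5 z - \frac{3}{2} \right)} \operatorname{atan}{\left(\frac{3 z}{2} \right)}] = \frac{36 z^{3} \sin{\left(2 z^{2} + 5 z - \frac{3}{2} \right)} \operatorname{atan}{\left(\frac{3 z}{2} \right)} + 45 z^{2} \sin{\left(2 z^{2} + 5 z - \frac{3}{2} \right)} \operatorname{atan}{\left(\frac{3 z}{2} \right)} + 16 z \sin{\left(2 z^{2} + 5 z - \frac{3}{2} \right)} \operatorname{atan}{\left(\frac{3 z}{2} \right)} + 20 \sin{\left(2 z^{2} + 5 z - \frac{3}{2} \right)} \operatorname{atan}{\left(\frac{3 z}{2} \right)} - 6 \cos{\left(2 z^{2} + 5 z - \frac{3}{2} \right)}}{9 z^{2} + 4} = f(z).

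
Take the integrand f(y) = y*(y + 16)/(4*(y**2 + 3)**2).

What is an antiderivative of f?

An antiderivative is F(y) = (-3*y + sqrt(3)*(y**2 + 3)*atan(sqrt(3)*y/3) - 48)/(24*(y**2 + 3)).

For F(y) to be correct the identity F'(y) - f(y) = 0 must hold.
Check: d/dy[(-3*y + sqrt(3)*(y**2 + 3)*atan(sqrt(3)*y/3) - 48)/(24*(y**2 + 3))] = (y**2 + 16*y)/(4*y**4 + 24*y**2 + 36), which equals f(y).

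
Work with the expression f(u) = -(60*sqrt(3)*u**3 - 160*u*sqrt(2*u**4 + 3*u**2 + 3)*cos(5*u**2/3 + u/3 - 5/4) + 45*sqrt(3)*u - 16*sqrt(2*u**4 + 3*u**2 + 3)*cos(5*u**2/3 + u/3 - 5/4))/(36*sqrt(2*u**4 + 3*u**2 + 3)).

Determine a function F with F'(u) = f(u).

For F(u) to be correct the identity F'(u) - f(u) = 0 must hold.
Check: d/du[(-5*sqrt(3)*sqrt(2*u**4 + 3*u**2 + 3) + 16*sin(5*u**2/3 + u/3 - 5/4))/12] = (-60*sqrt(3)*u**3 + 160*u*sqrt(2*u**4 + 3*u**2 + 3)*cos(5*u**2/3 + u/3 - 5/4) - 45*sqrt(3)*u + 16*sqrt(2*u**4 + 3*u**2 + 3)*cos(5*u**2/3 + u/3 - 5/4))/(36*sqrt(2*u**4 + 3*u**2 + 3)), which equals f(u).

An antiderivative is F(u) = (-5*sqrt(3)*sqrt(2*u**4 + 3*u**2 + 3) + 16*sin(5*u**2/3 + u/3 - 5/4))/12.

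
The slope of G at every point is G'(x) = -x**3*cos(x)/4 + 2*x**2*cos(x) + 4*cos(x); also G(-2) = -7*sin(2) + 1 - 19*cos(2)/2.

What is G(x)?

Integrate term by term and add the pieces.
A general antiderivative is -x**3*sin(x)/4 + 2*x**2*sin(x) - 3*x**2*cos(x)/4 + 3*x*sin(x)/2 + 4*x*cos(x) + 3*cos(x)/2 + C.
The condition gives C = -7*sin(2) + 1 - 19*cos(2)/2 - (-7*sin(2) - 19*cos(2)/2) = 1.
So G(x) = -x**3*sin(x)/4 + 2*x**2*sin(x) - 3*x**2*cos(x)/4 + 3*x*sin(x)/2 + 4*x*cos(x) + 3*cos(x)/2 + 1.
Check: d/dx[-x**3*sin(x)/4 + 2*x**2*sin(x) - 3*x**2*cos(x)/4 + 3*x*sin(x)/2 + 4*x*cos(x) + 3*cos(x)/2 + 1] = -x**3*cos(x)/4 + 2*x**2*cos(x) + 4*cos(x) = G'(x).

G(x) = -x**3*sin(x)/4 + 2*x**2*sin(x) - 3*x**2*cos(x)/4 + 3*x*sin(x)/2 + 4*x*cos(x) + 3*cos(x)/2 + 1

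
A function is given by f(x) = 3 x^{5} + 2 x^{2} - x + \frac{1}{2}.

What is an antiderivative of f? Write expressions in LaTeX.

An antiderivative is F(x) = \frac{x \left(3 x^{5} + 4 x^{2} - 3 x + 3\right)}{6}.

Integrate term by term and add the pieces.
Check: d/dx[\frac{x \left(3 x^{5} + 4 x^{2} - 3 x + 3\right)}{6}] = 3 x^{5} + 2 x^{2} - x + \frac{1}{2} = f(x).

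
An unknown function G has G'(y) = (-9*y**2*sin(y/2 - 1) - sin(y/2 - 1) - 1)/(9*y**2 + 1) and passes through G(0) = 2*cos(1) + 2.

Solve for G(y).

G(y) = -(-6*cos(y/2 - 1) + atan(3*y) - 6)/3

Any candidate G(y) must reproduce the stated G'(y) exactly.
A general antiderivative is 2*cos(y/2 - 1) - atan(3*y)/3 + C.
The condition gives C = 2*cos(1) + 2 - (2*cos(1)) = 2.
So G(y) = -(-6*cos(y/2 - 1) + atan(3*y) - 6)/3.
Check: d/dy[-(-6*cos(y/2 - 1) + atan(3*y) - 6)/3] = (-9*y**2*sin(y/2 - 1) - sin(y/2 - 1) - 1)/(9*y**2 + 1) = G'(y).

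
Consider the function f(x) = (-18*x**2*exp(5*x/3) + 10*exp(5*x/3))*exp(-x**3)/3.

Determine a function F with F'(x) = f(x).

The substitution u = -x**3 + 5*x/3 works: f is exactly (dF/du)*(du/dx) for that inner function.
Check: d/dx[2*exp(5*x/3)*exp(-x**3)] = (-18*x**2*exp(5*x/3) + 10*exp(5*x/3))*exp(-x**3)/3 = f(x).

An antiderivative is F(x) = 2*exp(5*x/3)*exp(-x**3).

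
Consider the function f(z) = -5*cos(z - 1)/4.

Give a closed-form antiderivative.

Differentiate the proposed F(z) back; it has to land on f(z) exactly.
Check: d/dz[-5*sin(z - 1)/4] = -5*cos(z - 1)/4 = f(z).

An antiderivative is F(z) = -5*sin(z - 1)/4.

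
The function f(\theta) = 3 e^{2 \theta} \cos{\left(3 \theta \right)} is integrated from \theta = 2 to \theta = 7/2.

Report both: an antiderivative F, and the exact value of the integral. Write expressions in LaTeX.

Antiderivative: F(\theta) = \frac{3 \left(3 \sin{\left(3 \theta \right)} + 2 \cos{\left(3 \theta \right)}\right) e^{2 \theta}}{13}; value = \frac{9 e^{7} \sin{\left(\frac{21}{2} \right)}}{13} + \frac{6 e^{7} \cos{\left(\frac{21}{2} \right)}}{13} - \frac{6 e^{4} \cos{\left(6 \right)}}{13} - \frac{9 e^{4} \sin{\left(6 \right)}}{13}

Since d/d\theta undoes antidifferentiation here, F'(\theta) = f(\theta) is required of F(\theta).
F(\theta) = \frac{3 \left(3 \sin{\left(3 \theta \right)} + 2 \cos{\left(3 \theta \right)}\right) e^{2 \theta}}{13} is an antiderivative of f.
Check: d/d\theta[\frac{3 \left(3 \sin{\left(3 \theta \right)} + 2 \cos{\left(3 \theta \right)}\right) e^{2 \theta}}{13}] = 3 e^{2 \theta} \cos{\left(3 \theta \right)} = f(\theta).
F(7/2) = \frac{9 e^{7} \sin{\left(\frac{21}{2} \right)}}{13} + \frac{6 e^{7} \cos{\left(\frac{21}{2} \right)}}{13}; F(2) = \frac{9 e^{4} \sin{\left(6 \right)}}{13} + \frac{6 e^{4} \cos{\left(6 \right)}}{13}.
Integral = F(7/2) - F(2) = \frac{9 e^{7} \sin{\left(\frac{21}{2} \right)}}{13} + \frac{6 e^{7} \cos{\left(\frac{21}{2} \right)}}{13} - \frac{6 e^{4} \cos{\left(6 \right)}}{13} - \frac{9 e^{4} \sin{\left(6 \right)}}{13}.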